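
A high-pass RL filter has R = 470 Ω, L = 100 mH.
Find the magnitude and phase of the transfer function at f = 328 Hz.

Step 1 — Angular frequency: ω = 2π·328 = 2061 rad/s.
Step 2 — Transfer function: H(jω) = jωL/(R + jωL).
Step 3 — Numerator jωL = j·206.1; denominator R + jωL = 470 + j206.1.
Step 4 — H = 0.1613 + j0.3678.
Step 5 — Magnitude: |H| = 0.4016 (-7.9 dB); phase: φ = 66.3°.

|H| = 0.4016 (-7.9 dB), φ = 66.3°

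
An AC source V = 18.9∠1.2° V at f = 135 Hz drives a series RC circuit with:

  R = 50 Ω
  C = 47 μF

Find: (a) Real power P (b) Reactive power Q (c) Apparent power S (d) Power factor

Step 1 — Angular frequency: ω = 2π·f = 2π·135 = 848.2 rad/s.
Step 2 — Component impedances:
  R: Z = R = 50 Ω
  C: Z = 1/(jωC) = -j/(ω·C) = 0 - j25.08 Ω
Step 3 — Series combination: Z_total = R + C = 50 - j25.08 Ω = 55.94∠-26.6° Ω.
Step 4 — Source phasor: V = 18.9∠1.2° V = 18.9 + j0.3958 V.
Step 5 — Current: I = V / Z = 0.2988 + j0.1578 A = 0.3379∠27.8° A.
Step 6 — Complex power: S = V·I* = 5.708 - j2.863 VA.
Step 7 — Real power: P = Re(S) = 5.708 W.
Step 8 — Reactive power: Q = Im(S) = -2.863 VAR.
Step 9 — Apparent power: |S| = 6.386 VA.
Step 10 — Power factor: PF = P/|S| = 0.8938 (leading).

(a) P = 5.708 W  (b) Q = -2.863 VAR  (c) S = 6.386 VA  (d) PF = 0.8938 (leading)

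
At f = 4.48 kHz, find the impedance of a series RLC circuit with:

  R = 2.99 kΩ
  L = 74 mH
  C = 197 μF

Step 1 — Angular frequency: ω = 2π·f = 2π·4480 = 2.815e+04 rad/s.
Step 2 — Component impedances:
  R: Z = R = 2990 Ω
  L: Z = jωL = j·2.815e+04·0.074 = 0 + j2083 Ω
  C: Z = 1/(jωC) = -j/(ω·C) = 0 - j0.1803 Ω
Step 3 — Series combination: Z_total = R + L + C = 2990 + j2083 Ω = 3644∠34.9° Ω.

Z = 2990 + j2083 Ω = 3644∠34.9° Ω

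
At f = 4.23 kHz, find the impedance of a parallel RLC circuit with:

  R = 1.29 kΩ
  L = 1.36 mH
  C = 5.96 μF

Step 1 — Angular frequency: ω = 2π·f = 2π·4230 = 2.658e+04 rad/s.
Step 2 — Component impedances:
  R: Z = R = 1290 Ω
  L: Z = jωL = j·2.658e+04·0.00136 = 0 + j36.15 Ω
  C: Z = 1/(jωC) = -j/(ω·C) = 0 - j6.313 Ω
Step 3 — Parallel combination: 1/Z_total = 1/R + 1/L + 1/C; Z_total = 0.04535 - j7.649 Ω = 7.649∠-89.7° Ω.

Z = 0.04535 - j7.649 Ω = 7.649∠-89.7° Ω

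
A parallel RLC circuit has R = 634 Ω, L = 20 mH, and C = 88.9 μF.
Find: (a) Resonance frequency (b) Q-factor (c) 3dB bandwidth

Step 1 — Resonance: ω₀ = 1/√(LC) = 1/√(0.02·8.89e-05) = 750 rad/s.
Step 2 — f₀ = ω₀/(2π) = 119.4 Hz.
Step 3 — Parallel Q: Q = R/(ω₀L) = 634/(750·0.02) = 42.27.
Step 4 — Bandwidth: Δω = ω₀/Q = 17.74 rad/s; BW = Δω/(2π) = 2.824 Hz.

(a) f₀ = 119.4 Hz  (b) Q = 42.27  (c) BW = 2.824 Hz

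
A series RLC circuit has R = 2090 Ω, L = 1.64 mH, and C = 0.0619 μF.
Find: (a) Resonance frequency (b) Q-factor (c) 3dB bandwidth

Step 1 — Resonance condition Im(Z)=0 gives ω₀ = 1/√(LC).
Step 2 — ω₀ = 1/√(0.00164·6.19e-08) = 9.925e+04 rad/s.
Step 3 — f₀ = ω₀/(2π) = 1.58e+04 Hz.
Step 4 — Series Q: Q = ω₀L/R = 9.925e+04·0.00164/2090 = 0.07788.
Step 5 — 3dB bandwidth: Δω = ω₀/Q = 1.274e+06 rad/s; BW = Δω/(2π) = 2.028e+05 Hz.

(a) f₀ = 1.58e+04 Hz  (b) Q = 0.07788  (c) BW = 2.028e+05 Hz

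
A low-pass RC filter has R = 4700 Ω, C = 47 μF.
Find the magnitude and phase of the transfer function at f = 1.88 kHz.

Step 1 — Angular frequency: ω = 2π·1880 = 1.181e+04 rad/s.
Step 2 — Transfer function: H(jω) = 1/(1 + jωRC).
Step 3 — Denominator: 1 + jωRC = 1 + j·1.181e+04·4700·4.7e-05 = 1 + j2609.
Step 4 — H = 1.469e-07 - j0.0003832.
Step 5 — Magnitude: |H| = 0.0003832 (-68.3 dB); phase: φ = -90.0°.

|H| = 0.0003832 (-68.3 dB), φ = -90.0°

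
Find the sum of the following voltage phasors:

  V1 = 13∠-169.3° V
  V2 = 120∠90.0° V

Step 1 — Convert each phasor to rectangular form:
  V1 = 13·(cos(-169.3°) + j·sin(-169.3°)) = -12.77 - j2.414 V
  V2 = 120·(cos(90.0°) + j·sin(90.0°)) = 0 + j120 V
Step 2 — Sum components: V_total = -12.77 + j117.6 V.
Step 3 — Convert to polar: |V_total| = 118.3 V, ∠V_total = 96.2°.

V_total = 118.3∠96.2° V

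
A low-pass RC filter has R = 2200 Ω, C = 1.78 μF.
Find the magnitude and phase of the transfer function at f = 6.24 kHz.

Step 1 — Angular frequency: ω = 2π·6240 = 3.921e+04 rad/s.
Step 2 — Transfer function: H(jω) = 1/(1 + jωRC).
Step 3 — Denominator: 1 + jωRC = 1 + j·3.921e+04·2200·1.78e-06 = 1 + j153.5.
Step 4 — H = 4.242e-05 - j0.006513.
Step 5 — Magnitude: |H| = 0.006513 (-43.7 dB); phase: φ = -89.6°.

|H| = 0.006513 (-43.7 dB), φ = -89.6°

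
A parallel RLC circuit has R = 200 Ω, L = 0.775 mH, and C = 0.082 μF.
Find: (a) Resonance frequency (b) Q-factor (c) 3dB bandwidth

Step 1 — Resonance: ω₀ = 1/√(LC) = 1/√(0.000775·8.2e-08) = 1.254e+05 rad/s.
Step 2 — f₀ = ω₀/(2π) = 1.996e+04 Hz.
Step 3 — Parallel Q: Q = R/(ω₀L) = 200/(1.254e+05·0.000775) = 2.057.
Step 4 — Bandwidth: Δω = ω₀/Q = 6.098e+04 rad/s; BW = Δω/(2π) = 9705 Hz.

(a) f₀ = 1.996e+04 Hz  (b) Q = 2.057  (c) BW = 9705 Hz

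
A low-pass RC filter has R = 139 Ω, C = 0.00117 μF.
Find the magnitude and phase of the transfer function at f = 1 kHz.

Step 1 — Angular frequency: ω = 2π·1000 = 6283 rad/s.
Step 2 — Transfer function: H(jω) = 1/(1 + jωRC).
Step 3 — Denominator: 1 + jωRC = 1 + j·6283·139·1.17e-09 = 1 + j0.001022.
Step 4 — H = 1 - j0.001022.
Step 5 — Magnitude: |H| = 1 (-0.0 dB); phase: φ = -0.1°.

|H| = 1 (-0.0 dB), φ = -0.1°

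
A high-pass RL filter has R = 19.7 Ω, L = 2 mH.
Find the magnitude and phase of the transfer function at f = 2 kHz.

Step 1 — Angular frequency: ω = 2π·2000 = 1.257e+04 rad/s.
Step 2 — Transfer function: H(jω) = jωL/(R + jωL).
Step 3 — Numerator jωL = j·25.13; denominator R + jωL = 19.7 + j25.13.
Step 4 — H = 0.6194 + j0.4855.
Step 5 — Magnitude: |H| = 0.787 (-2.1 dB); phase: φ = 38.1°.

|H| = 0.787 (-2.1 dB), φ = 38.1°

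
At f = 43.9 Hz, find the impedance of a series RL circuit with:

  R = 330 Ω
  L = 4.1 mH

Step 1 — Angular frequency: ω = 2π·f = 2π·43.9 = 275.8 rad/s.
Step 2 — Component impedances:
  R: Z = R = 330 Ω
  L: Z = jωL = j·275.8·0.0041 = 0 + j1.131 Ω
Step 3 — Series combination: Z_total = R + L = 330 + j1.131 Ω = 330∠0.2° Ω.

Z = 330 + j1.131 Ω = 330∠0.2° Ω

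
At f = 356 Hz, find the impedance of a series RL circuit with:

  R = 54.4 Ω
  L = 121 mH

Step 1 — Angular frequency: ω = 2π·f = 2π·356 = 2237 rad/s.
Step 2 — Component impedances:
  R: Z = R = 54.4 Ω
  L: Z = jωL = j·2237·0.121 = 0 + j270.7 Ω
Step 3 — Series combination: Z_total = R + L = 54.4 + j270.7 Ω = 276.1∠78.6° Ω.

Z = 54.4 + j270.7 Ω = 276.1∠78.6° Ω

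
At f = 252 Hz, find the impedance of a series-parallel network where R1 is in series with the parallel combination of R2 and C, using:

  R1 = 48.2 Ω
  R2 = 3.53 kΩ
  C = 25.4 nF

Step 1 — Angular frequency: ω = 2π·f = 2π·252 = 1583 rad/s.
Step 2 — Component impedances:
  R1: Z = R = 48.2 Ω
  R2: Z = R = 3530 Ω
  C: Z = 1/(jωC) = -j/(ω·C) = 0 - j2.486e+04 Ω
Step 3 — Parallel branch: R2 || C = 1/(1/R2 + 1/C) = 3460 - j491.2 Ω.
Step 4 — Series with R1: Z_total = R1 + (R2 || C) = 3508 - j491.2 Ω = 3543∠-8.0° Ω.

Z = 3508 - j491.2 Ω = 3543∠-8.0° Ω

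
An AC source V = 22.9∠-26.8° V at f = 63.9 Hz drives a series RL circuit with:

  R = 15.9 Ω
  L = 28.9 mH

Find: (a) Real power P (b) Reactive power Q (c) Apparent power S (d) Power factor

Step 1 — Angular frequency: ω = 2π·f = 2π·63.9 = 401.5 rad/s.
Step 2 — Component impedances:
  R: Z = R = 15.9 Ω
  L: Z = jωL = j·401.5·0.0289 = 0 + j11.6 Ω
Step 3 — Series combination: Z_total = R + L = 15.9 + j11.6 Ω = 19.68∠36.1° Ω.
Step 4 — Source phasor: V = 22.9∠-26.8° V = 20.44 - j10.33 V.
Step 5 — Current: I = V / Z = 0.5296 - j1.036 A = 1.163∠-62.9° A.
Step 6 — Complex power: S = V·I* = 21.52 + j15.71 VA.
Step 7 — Real power: P = Re(S) = 21.52 W.
Step 8 — Reactive power: Q = Im(S) = 15.71 VAR.
Step 9 — Apparent power: |S| = 26.64 VA.
Step 10 — Power factor: PF = P/|S| = 0.8078 (lagging).

(a) P = 21.52 W  (b) Q = 15.71 VAR  (c) S = 26.64 VA  (d) PF = 0.8078 (lagging)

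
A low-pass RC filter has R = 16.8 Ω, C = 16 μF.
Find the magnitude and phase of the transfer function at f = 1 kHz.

Step 1 — Angular frequency: ω = 2π·1000 = 6283 rad/s.
Step 2 — Transfer function: H(jω) = 1/(1 + jωRC).
Step 3 — Denominator: 1 + jωRC = 1 + j·6283·16.8·1.6e-05 = 1 + j1.689.
Step 4 — H = 0.2596 - j0.4384.
Step 5 — Magnitude: |H| = 0.5095 (-5.9 dB); phase: φ = -59.4°.

|H| = 0.5095 (-5.9 dB), φ = -59.4°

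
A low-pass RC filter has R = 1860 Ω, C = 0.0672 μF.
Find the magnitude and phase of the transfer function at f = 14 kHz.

Step 1 — Angular frequency: ω = 2π·1.4e+04 = 8.796e+04 rad/s.
Step 2 — Transfer function: H(jω) = 1/(1 + jωRC).
Step 3 — Denominator: 1 + jωRC = 1 + j·8.796e+04·1860·6.72e-08 = 1 + j10.99.
Step 4 — H = 0.008204 - j0.09021.
Step 5 — Magnitude: |H| = 0.09058 (-20.9 dB); phase: φ = -84.8°.

|H| = 0.09058 (-20.9 dB), φ = -84.8°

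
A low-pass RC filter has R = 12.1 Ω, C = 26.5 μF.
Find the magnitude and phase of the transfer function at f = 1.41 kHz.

Step 1 — Angular frequency: ω = 2π·1410 = 8859 rad/s.
Step 2 — Transfer function: H(jω) = 1/(1 + jωRC).
Step 3 — Denominator: 1 + jωRC = 1 + j·8859·12.1·2.65e-05 = 1 + j2.841.
Step 4 — H = 0.1103 - j0.3132.
Step 5 — Magnitude: |H| = 0.332 (-9.6 dB); phase: φ = -70.6°.

|H| = 0.332 (-9.6 dB), φ = -70.6°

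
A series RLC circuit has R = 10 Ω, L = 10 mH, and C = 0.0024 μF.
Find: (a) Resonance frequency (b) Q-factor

Step 1 — Resonance condition Im(Z)=0 gives ω₀ = 1/√(LC).
Step 2 — ω₀ = 1/√(0.01·2.4e-09) = 2.041e+05 rad/s.
Step 3 — f₀ = ω₀/(2π) = 3.249e+04 Hz.
Step 4 — Series Q: Q = ω₀L/R = 2.041e+05·0.01/10 = 204.1.

(a) f₀ = 3.249e+04 Hz  (b) Q = 204.1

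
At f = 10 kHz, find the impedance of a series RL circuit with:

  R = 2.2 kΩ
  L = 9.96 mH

Step 1 — Angular frequency: ω = 2π·f = 2π·1e+04 = 6.283e+04 rad/s.
Step 2 — Component impedances:
  R: Z = R = 2200 Ω
  L: Z = jωL = j·6.283e+04·0.00996 = 0 + j625.8 Ω
Step 3 — Series combination: Z_total = R + L = 2200 + j625.8 Ω = 2287∠15.9° Ω.

Z = 2200 + j625.8 Ω = 2287∠15.9° Ω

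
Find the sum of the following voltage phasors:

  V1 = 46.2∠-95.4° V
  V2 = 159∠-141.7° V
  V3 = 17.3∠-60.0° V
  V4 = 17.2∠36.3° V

Step 1 — Convert each phasor to rectangular form:
  V1 = 46.2·(cos(-95.4°) + j·sin(-95.4°)) = -4.348 - j45.99 V
  V2 = 159·(cos(-141.7°) + j·sin(-141.7°)) = -124.8 - j98.54 V
  V3 = 17.3·(cos(-60.0°) + j·sin(-60.0°)) = 8.65 - j14.98 V
  V4 = 17.2·(cos(36.3°) + j·sin(36.3°)) = 13.86 + j10.18 V
Step 2 — Sum components: V_total = -106.6 - j149.3 V.
Step 3 — Convert to polar: |V_total| = 183.5 V, ∠V_total = -125.5°.

V_total = 183.5∠-125.5° V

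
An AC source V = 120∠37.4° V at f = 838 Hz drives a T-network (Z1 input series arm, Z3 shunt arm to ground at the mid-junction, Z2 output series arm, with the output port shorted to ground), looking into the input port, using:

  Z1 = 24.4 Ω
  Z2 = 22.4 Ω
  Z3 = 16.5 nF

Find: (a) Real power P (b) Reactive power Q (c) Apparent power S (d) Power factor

Step 1 — Angular frequency: ω = 2π·f = 2π·838 = 5265 rad/s.
Step 2 — Component impedances:
  Z1: Z = R = 24.4 Ω
  Z2: Z = R = 22.4 Ω
  Z3: Z = 1/(jωC) = -j/(ω·C) = 0 - j1.151e+04 Ω
Step 3 — With the output port shorted to ground, the output series arm Z2 runs from the junction to ground; the shunt arm Z3 also runs from the junction to ground. They appear in parallel: Z3 || Z2 = 22.4 - j0.04359 Ω.
Step 4 — Series with input arm Z1: Z_in = Z1 + (Z3 || Z2) = 46.8 - j0.04359 Ω = 46.8∠-0.1° Ω.
Step 5 — Source phasor: V = 120∠37.4° V = 95.33 + j72.89 V.
Step 6 — Current: I = V / Z = 2.036 + j1.559 A = 2.564∠37.5° A.
Step 7 — Complex power: S = V·I* = 307.7 - j0.2866 VA.
Step 8 — Real power: P = Re(S) = 307.7 W.
Step 9 — Reactive power: Q = Im(S) = -0.2866 VAR.
Step 10 — Apparent power: |S| = 307.7 VA.
Step 11 — Power factor: PF = P/|S| = 1 (leading).

(a) P = 307.7 W  (b) Q = -0.2866 VAR  (c) S = 307.7 VA  (d) PF = 1 (leading)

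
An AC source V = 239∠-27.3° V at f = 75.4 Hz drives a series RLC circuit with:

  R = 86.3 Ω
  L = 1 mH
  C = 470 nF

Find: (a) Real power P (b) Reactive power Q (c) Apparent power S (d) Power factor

Step 1 — Angular frequency: ω = 2π·f = 2π·75.4 = 473.8 rad/s.
Step 2 — Component impedances:
  R: Z = R = 86.3 Ω
  L: Z = jωL = j·473.8·0.001 = 0 + j0.4738 Ω
  C: Z = 1/(jωC) = -j/(ω·C) = 0 - j4491 Ω
Step 3 — Series combination: Z_total = R + L + C = 86.3 - j4491 Ω = 4491∠-88.9° Ω.
Step 4 — Source phasor: V = 239∠-27.3° V = 212.4 - j109.6 V.
Step 5 — Current: I = V / Z = 0.02531 + j0.04681 A = 0.05321∠61.6° A.
Step 6 — Complex power: S = V·I* = 0.2444 - j12.72 VA.
Step 7 — Real power: P = Re(S) = 0.2444 W.
Step 8 — Reactive power: Q = Im(S) = -12.72 VAR.
Step 9 — Apparent power: |S| = 12.72 VA.
Step 10 — Power factor: PF = P/|S| = 0.01921 (leading).

(a) P = 0.2444 W  (b) Q = -12.72 VAR  (c) S = 12.72 VA  (d) PF = 0.01921 (leading)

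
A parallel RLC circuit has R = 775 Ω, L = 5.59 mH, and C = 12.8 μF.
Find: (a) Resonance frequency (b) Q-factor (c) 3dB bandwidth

Step 1 — Resonance: ω₀ = 1/√(LC) = 1/√(0.00559·1.28e-05) = 3738 rad/s.
Step 2 — f₀ = ω₀/(2π) = 595 Hz.
Step 3 — Parallel Q: Q = R/(ω₀L) = 775/(3738·0.00559) = 37.09.
Step 4 — Bandwidth: Δω = ω₀/Q = 100.8 rad/s; BW = Δω/(2π) = 16.04 Hz.

(a) f₀ = 595 Hz  (b) Q = 37.09  (c) BW = 16.04 Hz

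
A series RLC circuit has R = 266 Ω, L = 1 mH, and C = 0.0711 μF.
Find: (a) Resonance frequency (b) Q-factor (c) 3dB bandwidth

Step 1 — Resonance: ω₀ = 1/√(LC) = 1/√(0.001·7.11e-08) = 1.186e+05 rad/s.
Step 2 — f₀ = ω₀/(2π) = 1.887e+04 Hz.
Step 3 — Series Q: Q = ω₀L/R = 1.186e+05·0.001/266 = 0.4458.
Step 4 — Bandwidth: Δω = ω₀/Q = 2.66e+05 rad/s; BW = Δω/(2π) = 4.234e+04 Hz.

(a) f₀ = 1.887e+04 Hz  (b) Q = 0.4458  (c) BW = 4.234e+04 Hz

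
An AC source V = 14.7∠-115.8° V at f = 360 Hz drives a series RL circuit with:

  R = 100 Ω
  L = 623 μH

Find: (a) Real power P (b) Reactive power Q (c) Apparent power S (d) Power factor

Step 1 — Angular frequency: ω = 2π·f = 2π·360 = 2262 rad/s.
Step 2 — Component impedances:
  R: Z = R = 100 Ω
  L: Z = jωL = j·2262·0.000623 = 0 + j1.409 Ω
Step 3 — Series combination: Z_total = R + L = 100 + j1.409 Ω = 100∠0.8° Ω.
Step 4 — Source phasor: V = 14.7∠-115.8° V = -6.398 - j13.23 V.
Step 5 — Current: I = V / Z = -0.06583 - j0.1314 A = 0.147∠-116.6° A.
Step 6 — Complex power: S = V·I* = 2.16 + j0.03045 VA.
Step 7 — Real power: P = Re(S) = 2.16 W.
Step 8 — Reactive power: Q = Im(S) = 0.03045 VAR.
Step 9 — Apparent power: |S| = 2.161 VA.
Step 10 — Power factor: PF = P/|S| = 0.9999 (lagging).

(a) P = 2.16 W  (b) Q = 0.03045 VAR  (c) S = 2.161 VA  (d) PF = 0.9999 (lagging)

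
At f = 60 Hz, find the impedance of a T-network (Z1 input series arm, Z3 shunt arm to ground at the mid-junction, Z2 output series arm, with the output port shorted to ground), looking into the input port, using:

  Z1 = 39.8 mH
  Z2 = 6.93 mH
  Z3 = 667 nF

Step 1 — Angular frequency: ω = 2π·f = 2π·60 = 377 rad/s.
Step 2 — Component impedances:
  Z1: Z = jωL = j·377·0.0398 = 0 + j15 Ω
  Z2: Z = jωL = j·377·0.00693 = 0 + j2.613 Ω
  Z3: Z = 1/(jωC) = -j/(ω·C) = 0 - j3977 Ω
Step 3 — With the output port shorted to ground, the output series arm Z2 runs from the junction to ground; the shunt arm Z3 also runs from the junction to ground. They appear in parallel: Z3 || Z2 = 0 + j2.614 Ω.
Step 4 — Series with input arm Z1: Z_in = Z1 + (Z3 || Z2) = 0 + j17.62 Ω = 17.62∠90.0° Ω.

Z = 0 + j17.62 Ω = 17.62∠90.0° Ω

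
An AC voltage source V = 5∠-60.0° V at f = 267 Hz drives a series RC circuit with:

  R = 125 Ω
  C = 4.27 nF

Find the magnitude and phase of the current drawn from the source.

Step 1 — Angular frequency: ω = 2π·f = 2π·267 = 1678 rad/s.
Step 2 — Component impedances:
  R: Z = R = 125 Ω
  C: Z = 1/(jωC) = -j/(ω·C) = 0 - j1.396e+05 Ω
Step 3 — Series combination: Z_total = R + C = 125 - j1.396e+05 Ω = 1.396e+05∠-89.9° Ω.
Step 4 — Source phasor: V = 5∠-60.0° V = 2.5 - j4.33 V.
Step 5 — Ohm's law: I = V / Z_total = (2.5 - j4.33) / (125 - j1.396e+05) = 3.103e-05 + j1.788e-05 A.
Step 6 — Convert to polar: |I| = 3.582e-05 A, ∠I = 29.9°.

I = 3.582e-05∠29.9° A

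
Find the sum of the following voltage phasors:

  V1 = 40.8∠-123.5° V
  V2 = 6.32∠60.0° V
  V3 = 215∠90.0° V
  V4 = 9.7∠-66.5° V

Step 1 — Convert each phasor to rectangular form:
  V1 = 40.8·(cos(-123.5°) + j·sin(-123.5°)) = -22.52 - j34.02 V
  V2 = 6.32·(cos(60.0°) + j·sin(60.0°)) = 3.16 + j5.473 V
  V3 = 215·(cos(90.0°) + j·sin(90.0°)) = 0 + j215 V
  V4 = 9.7·(cos(-66.5°) + j·sin(-66.5°)) = 3.868 - j8.895 V
Step 2 — Sum components: V_total = -15.49 + j177.6 V.
Step 3 — Convert to polar: |V_total| = 178.2 V, ∠V_total = 95.0°.

V_total = 178.2∠95.0° V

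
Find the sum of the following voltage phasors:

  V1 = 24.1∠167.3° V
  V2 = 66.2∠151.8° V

Step 1 — Convert each phasor to rectangular form:
  V1 = 24.1·(cos(167.3°) + j·sin(167.3°)) = -23.51 + j5.298 V
  V2 = 66.2·(cos(151.8°) + j·sin(151.8°)) = -58.34 + j31.28 V
Step 2 — Sum components: V_total = -81.85 + j36.58 V.
Step 3 — Convert to polar: |V_total| = 89.66 V, ∠V_total = 155.9°.

V_total = 89.66∠155.9° V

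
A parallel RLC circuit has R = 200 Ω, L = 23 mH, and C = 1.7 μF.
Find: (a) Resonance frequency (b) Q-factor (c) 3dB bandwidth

Step 1 — Resonance: ω₀ = 1/√(LC) = 1/√(0.023·1.7e-06) = 5057 rad/s.
Step 2 — f₀ = ω₀/(2π) = 804.9 Hz.
Step 3 — Parallel Q: Q = R/(ω₀L) = 200/(5057·0.023) = 1.719.
Step 4 — Bandwidth: Δω = ω₀/Q = 2941 rad/s; BW = Δω/(2π) = 468.1 Hz.

(a) f₀ = 804.9 Hz  (b) Q = 1.719  (c) BW = 468.1 Hz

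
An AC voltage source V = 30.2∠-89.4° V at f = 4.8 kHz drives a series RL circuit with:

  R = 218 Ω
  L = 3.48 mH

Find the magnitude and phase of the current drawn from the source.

Step 1 — Angular frequency: ω = 2π·f = 2π·4800 = 3.016e+04 rad/s.
Step 2 — Component impedances:
  R: Z = R = 218 Ω
  L: Z = jωL = j·3.016e+04·0.00348 = 0 + j105 Ω
Step 3 — Series combination: Z_total = R + L = 218 + j105 Ω = 241.9∠25.7° Ω.
Step 4 — Source phasor: V = 30.2∠-89.4° V = 0.3162 - j30.2 V.
Step 5 — Ohm's law: I = V / Z_total = (0.3162 - j30.2) / (218 + j105) = -0.05296 - j0.113 A.
Step 6 — Convert to polar: |I| = 0.1248 A, ∠I = -115.1°.

I = 0.1248∠-115.1° A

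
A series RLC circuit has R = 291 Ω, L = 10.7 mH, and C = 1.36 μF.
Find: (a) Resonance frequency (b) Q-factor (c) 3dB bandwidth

Step 1 — Resonance: ω₀ = 1/√(LC) = 1/√(0.0107·1.36e-06) = 8290 rad/s.
Step 2 — f₀ = ω₀/(2π) = 1319 Hz.
Step 3 — Series Q: Q = ω₀L/R = 8290·0.0107/291 = 0.3048.
Step 4 — Bandwidth: Δω = ω₀/Q = 2.72e+04 rad/s; BW = Δω/(2π) = 4328 Hz.

(a) f₀ = 1319 Hz  (b) Q = 0.3048  (c) BW = 4328 Hz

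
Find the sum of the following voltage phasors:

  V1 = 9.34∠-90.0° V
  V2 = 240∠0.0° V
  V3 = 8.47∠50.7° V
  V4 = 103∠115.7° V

Step 1 — Convert each phasor to rectangular form:
  V1 = 9.34·(cos(-90.0°) + j·sin(-90.0°)) = 0 - j9.34 V
  V2 = 240·(cos(0.0°) + j·sin(0.0°)) = 240 V
  V3 = 8.47·(cos(50.7°) + j·sin(50.7°)) = 5.365 + j6.554 V
  V4 = 103·(cos(115.7°) + j·sin(115.7°)) = -44.67 + j92.81 V
Step 2 — Sum components: V_total = 200.7 + j90.03 V.
Step 3 — Convert to polar: |V_total| = 220 V, ∠V_total = 24.2°.

V_total = 220∠24.2° V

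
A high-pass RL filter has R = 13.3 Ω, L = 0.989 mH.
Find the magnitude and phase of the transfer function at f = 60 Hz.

Step 1 — Angular frequency: ω = 2π·60 = 377 rad/s.
Step 2 — Transfer function: H(jω) = jωL/(R + jωL).
Step 3 — Numerator jωL = j·0.3728; denominator R + jωL = 13.3 + j0.3728.
Step 4 — H = 0.0007853 + j0.02801.
Step 5 — Magnitude: |H| = 0.02802 (-31.0 dB); phase: φ = 88.4°.

|H| = 0.02802 (-31.0 dB), φ = 88.4°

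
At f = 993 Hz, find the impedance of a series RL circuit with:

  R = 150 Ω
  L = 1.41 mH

Step 1 — Angular frequency: ω = 2π·f = 2π·993 = 6239 rad/s.
Step 2 — Component impedances:
  R: Z = R = 150 Ω
  L: Z = jωL = j·6239·0.00141 = 0 + j8.797 Ω
Step 3 — Series combination: Z_total = R + L = 150 + j8.797 Ω = 150.3∠3.4° Ω.

Z = 150 + j8.797 Ω = 150.3∠3.4° Ω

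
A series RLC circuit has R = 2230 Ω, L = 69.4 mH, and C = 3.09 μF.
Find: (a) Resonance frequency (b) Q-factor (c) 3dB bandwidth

Step 1 — Resonance: ω₀ = 1/√(LC) = 1/√(0.0694·3.09e-06) = 2159 rad/s.
Step 2 — f₀ = ω₀/(2π) = 343.7 Hz.
Step 3 — Series Q: Q = ω₀L/R = 2159·0.0694/2230 = 0.0672.
Step 4 — Bandwidth: Δω = ω₀/Q = 3.213e+04 rad/s; BW = Δω/(2π) = 5114 Hz.

(a) f₀ = 343.7 Hz  (b) Q = 0.0672  (c) BW = 5114 Hz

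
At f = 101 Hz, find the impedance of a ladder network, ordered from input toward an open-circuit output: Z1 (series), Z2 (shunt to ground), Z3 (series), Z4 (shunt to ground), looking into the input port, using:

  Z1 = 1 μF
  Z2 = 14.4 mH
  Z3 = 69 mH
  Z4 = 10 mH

Step 1 — Angular frequency: ω = 2π·f = 2π·101 = 634.6 rad/s.
Step 2 — Component impedances:
  Z1: Z = 1/(jωC) = -j/(ω·C) = 0 - j1576 Ω
  Z2: Z = jωL = j·634.6·0.0144 = 0 + j9.138 Ω
  Z3: Z = jωL = j·634.6·0.069 = 0 + j43.79 Ω
  Z4: Z = jωL = j·634.6·0.01 = 0 + j6.346 Ω
Step 3 — Ladder network (open output): work backward from the far end, alternating series and parallel combinations. Z_in = 0 - j1568 Ω = 1568∠-90.0° Ω.

Z = 0 - j1568 Ω = 1568∠-90.0° Ω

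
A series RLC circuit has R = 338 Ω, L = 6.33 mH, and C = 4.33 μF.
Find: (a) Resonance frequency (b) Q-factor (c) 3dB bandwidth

Step 1 — Resonance: ω₀ = 1/√(LC) = 1/√(0.00633·4.33e-06) = 6040 rad/s.
Step 2 — f₀ = ω₀/(2π) = 961.3 Hz.
Step 3 — Series Q: Q = ω₀L/R = 6040·0.00633/338 = 0.1131.
Step 4 — Bandwidth: Δω = ω₀/Q = 5.34e+04 rad/s; BW = Δω/(2π) = 8498 Hz.

(a) f₀ = 961.3 Hz  (b) Q = 0.1131  (c) BW = 8498 Hz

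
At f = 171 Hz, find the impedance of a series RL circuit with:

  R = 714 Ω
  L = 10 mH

Step 1 — Angular frequency: ω = 2π·f = 2π·171 = 1074 rad/s.
Step 2 — Component impedances:
  R: Z = R = 714 Ω
  L: Z = jωL = j·1074·0.01 = 0 + j10.74 Ω
Step 3 — Series combination: Z_total = R + L = 714 + j10.74 Ω = 714.1∠0.9° Ω.

Z = 714 + j10.74 Ω = 714.1∠0.9° Ω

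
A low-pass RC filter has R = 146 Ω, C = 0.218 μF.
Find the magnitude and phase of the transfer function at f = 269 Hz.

Step 1 — Angular frequency: ω = 2π·269 = 1690 rad/s.
Step 2 — Transfer function: H(jω) = 1/(1 + jωRC).
Step 3 — Denominator: 1 + jωRC = 1 + j·1690·146·2.18e-07 = 1 + j0.05379.
Step 4 — H = 0.9971 - j0.05364.
Step 5 — Magnitude: |H| = 0.9986 (-0.0 dB); phase: φ = -3.1°.

|H| = 0.9986 (-0.0 dB), φ = -3.1°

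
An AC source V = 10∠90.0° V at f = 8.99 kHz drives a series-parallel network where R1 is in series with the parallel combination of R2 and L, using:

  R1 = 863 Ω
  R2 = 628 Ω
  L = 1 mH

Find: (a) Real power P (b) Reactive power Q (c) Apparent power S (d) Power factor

Step 1 — Angular frequency: ω = 2π·f = 2π·8990 = 5.649e+04 rad/s.
Step 2 — Component impedances:
  R1: Z = R = 863 Ω
  R2: Z = R = 628 Ω
  L: Z = jωL = j·5.649e+04·0.001 = 0 + j56.49 Ω
Step 3 — Parallel branch: R2 || L = 1/(1/R2 + 1/L) = 5.04 + j56.03 Ω.
Step 4 — Series with R1: Z_total = R1 + (R2 || L) = 868 + j56.03 Ω = 869.8∠3.7° Ω.
Step 5 — Source phasor: V = 10∠90.0° V = 0 + j10 V.
Step 6 — Current: I = V / Z = 0.0007406 + j0.01147 A = 0.0115∠86.3° A.
Step 7 — Complex power: S = V·I* = 0.1147 + j0.007406 VA.
Step 8 — Real power: P = Re(S) = 0.1147 W.
Step 9 — Reactive power: Q = Im(S) = 0.007406 VAR.
Step 10 — Apparent power: |S| = 0.115 VA.
Step 11 — Power factor: PF = P/|S| = 0.9979 (lagging).

(a) P = 0.1147 W  (b) Q = 0.007406 VAR  (c) S = 0.115 VA  (d) PF = 0.9979 (lagging)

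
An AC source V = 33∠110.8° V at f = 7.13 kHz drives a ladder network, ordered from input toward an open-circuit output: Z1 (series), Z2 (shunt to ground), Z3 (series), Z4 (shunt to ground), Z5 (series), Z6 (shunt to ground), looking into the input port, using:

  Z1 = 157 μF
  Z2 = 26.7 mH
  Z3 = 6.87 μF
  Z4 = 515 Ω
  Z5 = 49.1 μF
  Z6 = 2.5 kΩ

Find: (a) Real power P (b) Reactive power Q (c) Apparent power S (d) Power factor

Step 1 — Angular frequency: ω = 2π·f = 2π·7130 = 4.48e+04 rad/s.
Step 2 — Component impedances:
  Z1: Z = 1/(jωC) = -j/(ω·C) = 0 - j0.1422 Ω
  Z2: Z = jωL = j·4.48e+04·0.0267 = 0 + j1196 Ω
  Z3: Z = 1/(jωC) = -j/(ω·C) = 0 - j3.249 Ω
  Z4: Z = R = 515 Ω
  Z5: Z = 1/(jωC) = -j/(ω·C) = 0 - j0.4546 Ω
  Z6: Z = R = 2500 Ω
Step 3 — Ladder network (open output): work backward from the far end, alternating series and parallel combinations. Z_in = 380.6 + j132.8 Ω = 403.1∠19.2° Ω.
Step 4 — Source phasor: V = 33∠110.8° V = -11.72 + j30.85 V.
Step 5 — Current: I = V / Z = -0.002229 + j0.08183 A = 0.08186∠91.6° A.
Step 6 — Complex power: S = V·I* = 2.551 + j0.8902 VA.
Step 7 — Real power: P = Re(S) = 2.551 W.
Step 8 — Reactive power: Q = Im(S) = 0.8902 VAR.
Step 9 — Apparent power: |S| = 2.701 VA.
Step 10 — Power factor: PF = P/|S| = 0.9441 (lagging).

(a) P = 2.551 W  (b) Q = 0.8902 VAR  (c) S = 2.701 VA  (d) PF = 0.9441 (lagging)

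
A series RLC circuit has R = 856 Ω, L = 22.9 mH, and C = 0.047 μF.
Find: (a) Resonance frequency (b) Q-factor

Step 1 — Resonance condition Im(Z)=0 gives ω₀ = 1/√(LC).
Step 2 — ω₀ = 1/√(0.0229·4.7e-08) = 3.048e+04 rad/s.
Step 3 — f₀ = ω₀/(2π) = 4851 Hz.
Step 4 — Series Q: Q = ω₀L/R = 3.048e+04·0.0229/856 = 0.8154.

(a) f₀ = 4851 Hz  (b) Q = 0.8154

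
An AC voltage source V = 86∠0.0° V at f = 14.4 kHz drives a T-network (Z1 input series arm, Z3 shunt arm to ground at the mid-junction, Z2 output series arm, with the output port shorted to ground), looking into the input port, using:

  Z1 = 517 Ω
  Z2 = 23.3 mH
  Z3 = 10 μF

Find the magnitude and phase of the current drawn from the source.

Step 1 — Angular frequency: ω = 2π·f = 2π·1.44e+04 = 9.048e+04 rad/s.
Step 2 — Component impedances:
  Z1: Z = R = 517 Ω
  Z2: Z = jωL = j·9.048e+04·0.0233 = 0 + j2108 Ω
  Z3: Z = 1/(jωC) = -j/(ω·C) = 0 - j1.105 Ω
Step 3 — With the output port shorted to ground, the output series arm Z2 runs from the junction to ground; the shunt arm Z3 also runs from the junction to ground. They appear in parallel: Z3 || Z2 = 0 - j1.106 Ω.
Step 4 — Series with input arm Z1: Z_in = Z1 + (Z3 || Z2) = 517 - j1.106 Ω = 517∠-0.1° Ω.
Step 5 — Source phasor: V = 86∠0.0° V = 86 V.
Step 6 — Ohm's law: I = V / Z_total = (86) / (517 - j1.106) = 0.1663 + j0.0003558 A.
Step 7 — Convert to polar: |I| = 0.1663 A, ∠I = 0.1°.

I = 0.1663∠0.1° A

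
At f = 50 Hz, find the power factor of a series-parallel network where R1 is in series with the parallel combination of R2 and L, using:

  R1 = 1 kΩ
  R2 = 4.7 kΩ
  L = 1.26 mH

Step 1 — Angular frequency: ω = 2π·f = 2π·50 = 314.2 rad/s.
Step 2 — Component impedances:
  R1: Z = R = 1000 Ω
  R2: Z = R = 4700 Ω
  L: Z = jωL = j·314.2·0.00126 = 0 + j0.3958 Ω
Step 3 — Parallel branch: R2 || L = 1/(1/R2 + 1/L) = 3.334e-05 + j0.3958 Ω.
Step 4 — Series with R1: Z_total = R1 + (R2 || L) = 1000 + j0.3958 Ω = 1000∠0.0° Ω.
Step 5 — Power factor: PF = cos(φ) = Re(Z)/|Z| = 1000/1000 = 1.
Step 6 — Type: Im(Z) = 0.3958 ⇒ lagging (phase φ = 0.0°).

PF = 1 (lagging, φ = 0.0°)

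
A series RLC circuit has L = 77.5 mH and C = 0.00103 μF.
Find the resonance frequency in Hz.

Step 1 — Resonance condition Im(Z)=0 gives ω₀ = 1/√(LC).
Step 2 — ω₀ = 1/√(0.0775·1.03e-09) = 1.119e+05 rad/s.
Step 3 — f₀ = ω₀/(2π) = 1.781e+04 Hz.

f₀ = 1.781e+04 Hz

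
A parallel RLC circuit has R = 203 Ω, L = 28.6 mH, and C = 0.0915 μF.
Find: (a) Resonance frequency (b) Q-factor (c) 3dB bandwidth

Step 1 — Resonance: ω₀ = 1/√(LC) = 1/√(0.0286·9.15e-08) = 1.955e+04 rad/s.
Step 2 — f₀ = ω₀/(2π) = 3111 Hz.
Step 3 — Parallel Q: Q = R/(ω₀L) = 203/(1.955e+04·0.0286) = 0.3631.
Step 4 — Bandwidth: Δω = ω₀/Q = 5.384e+04 rad/s; BW = Δω/(2π) = 8568 Hz.

(a) f₀ = 3111 Hz  (b) Q = 0.3631  (c) BW = 8568 Hz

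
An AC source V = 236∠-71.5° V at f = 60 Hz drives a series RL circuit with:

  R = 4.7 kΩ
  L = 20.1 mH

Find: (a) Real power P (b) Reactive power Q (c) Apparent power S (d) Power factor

Step 1 — Angular frequency: ω = 2π·f = 2π·60 = 377 rad/s.
Step 2 — Component impedances:
  R: Z = R = 4700 Ω
  L: Z = jωL = j·377·0.0201 = 0 + j7.578 Ω
Step 3 — Series combination: Z_total = R + L = 4700 + j7.578 Ω = 4700∠0.1° Ω.
Step 4 — Source phasor: V = 236∠-71.5° V = 74.88 - j223.8 V.
Step 5 — Current: I = V / Z = 0.01586 - j0.04764 A = 0.05021∠-71.6° A.
Step 6 — Complex power: S = V·I* = 11.85 + j0.01911 VA.
Step 7 — Real power: P = Re(S) = 11.85 W.
Step 8 — Reactive power: Q = Im(S) = 0.01911 VAR.
Step 9 — Apparent power: |S| = 11.85 VA.
Step 10 — Power factor: PF = P/|S| = 1 (lagging).

(a) P = 11.85 W  (b) Q = 0.01911 VAR  (c) S = 11.85 VA  (d) PF = 1 (lagging)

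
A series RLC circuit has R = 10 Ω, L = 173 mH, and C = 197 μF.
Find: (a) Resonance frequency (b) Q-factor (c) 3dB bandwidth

Step 1 — Resonance condition Im(Z)=0 gives ω₀ = 1/√(LC).
Step 2 — ω₀ = 1/√(0.173·0.000197) = 171.3 rad/s.
Step 3 — f₀ = ω₀/(2π) = 27.26 Hz.
Step 4 — Series Q: Q = ω₀L/R = 171.3·0.173/10 = 2.963.
Step 5 — 3dB bandwidth: Δω = ω₀/Q = 57.8 rad/s; BW = Δω/(2π) = 9.2 Hz.

(a) f₀ = 27.26 Hz  (b) Q = 2.963  (c) BW = 9.2 Hz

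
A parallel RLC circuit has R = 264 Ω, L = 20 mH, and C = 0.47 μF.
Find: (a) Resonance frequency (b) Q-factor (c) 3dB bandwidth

Step 1 — Resonance: ω₀ = 1/√(LC) = 1/√(0.02·4.7e-07) = 1.031e+04 rad/s.
Step 2 — f₀ = ω₀/(2π) = 1642 Hz.
Step 3 — Parallel Q: Q = R/(ω₀L) = 264/(1.031e+04·0.02) = 1.28.
Step 4 — Bandwidth: Δω = ω₀/Q = 8059 rad/s; BW = Δω/(2π) = 1283 Hz.

(a) f₀ = 1642 Hz  (b) Q = 1.28  (c) BW = 1283 Hz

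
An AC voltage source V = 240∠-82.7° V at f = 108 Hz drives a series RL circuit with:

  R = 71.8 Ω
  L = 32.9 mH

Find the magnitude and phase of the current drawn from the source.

Step 1 — Angular frequency: ω = 2π·f = 2π·108 = 678.6 rad/s.
Step 2 — Component impedances:
  R: Z = R = 71.8 Ω
  L: Z = jωL = j·678.6·0.0329 = 0 + j22.33 Ω
Step 3 — Series combination: Z_total = R + L = 71.8 + j22.33 Ω = 75.19∠17.3° Ω.
Step 4 — Source phasor: V = 240∠-82.7° V = 30.5 - j238.1 V.
Step 5 — Ohm's law: I = V / Z_total = (30.5 - j238.1) / (71.8 + j22.33) = -0.5528 - j3.144 A.
Step 6 — Convert to polar: |I| = 3.192 A, ∠I = -100.0°.

I = 3.192∠-100.0° A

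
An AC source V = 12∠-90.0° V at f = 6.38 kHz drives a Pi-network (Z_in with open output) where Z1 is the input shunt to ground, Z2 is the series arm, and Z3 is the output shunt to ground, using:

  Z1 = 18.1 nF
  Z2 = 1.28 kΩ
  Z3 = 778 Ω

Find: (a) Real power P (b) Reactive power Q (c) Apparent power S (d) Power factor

Step 1 — Angular frequency: ω = 2π·f = 2π·6380 = 4.009e+04 rad/s.
Step 2 — Component impedances:
  Z1: Z = 1/(jωC) = -j/(ω·C) = 0 - j1378 Ω
  Z2: Z = R = 1280 Ω
  Z3: Z = R = 778 Ω
Step 3 — With open output, the series arm Z2 and the output shunt Z3 appear in series to ground: Z2 + Z3 = 2058 Ω.
Step 4 — Parallel with input shunt Z1: Z_in = Z1 || (Z2 + Z3) = 637.2 - j951.5 Ω = 1145∠-56.2° Ω.
Step 5 — Source phasor: V = 12∠-90.0° V = 0 - j12 V.
Step 6 — Current: I = V / Z = 0.008707 - j0.005831 A = 0.01048∠-33.8° A.
Step 7 — Complex power: S = V·I* = 0.06997 - j0.1045 VA.
Step 8 — Real power: P = Re(S) = 0.06997 W.
Step 9 — Reactive power: Q = Im(S) = -0.1045 VAR.
Step 10 — Apparent power: |S| = 0.1257 VA.
Step 11 — Power factor: PF = P/|S| = 0.5564 (leading).

(a) P = 0.06997 W  (b) Q = -0.1045 VAR  (c) S = 0.1257 VA  (d) PF = 0.5564 (leading)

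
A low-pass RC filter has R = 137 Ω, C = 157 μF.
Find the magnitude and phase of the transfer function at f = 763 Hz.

Step 1 — Angular frequency: ω = 2π·763 = 4794 rad/s.
Step 2 — Transfer function: H(jω) = 1/(1 + jωRC).
Step 3 — Denominator: 1 + jωRC = 1 + j·4794·137·0.000157 = 1 + j103.1.
Step 4 — H = 9.404e-05 - j0.009697.
Step 5 — Magnitude: |H| = 0.009697 (-40.3 dB); phase: φ = -89.4°.

|H| = 0.009697 (-40.3 dB), φ = -89.4°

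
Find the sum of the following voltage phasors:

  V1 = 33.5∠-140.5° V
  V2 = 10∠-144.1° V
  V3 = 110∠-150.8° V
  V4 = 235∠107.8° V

Step 1 — Convert each phasor to rectangular form:
  V1 = 33.5·(cos(-140.5°) + j·sin(-140.5°)) = -25.85 - j21.31 V
  V2 = 10·(cos(-144.1°) + j·sin(-144.1°)) = -8.1 - j5.864 V
  V3 = 110·(cos(-150.8°) + j·sin(-150.8°)) = -96.02 - j53.66 V
  V4 = 235·(cos(107.8°) + j·sin(107.8°)) = -71.84 + j223.8 V
Step 2 — Sum components: V_total = -201.8 + j142.9 V.
Step 3 — Convert to polar: |V_total| = 247.3 V, ∠V_total = 144.7°.

V_total = 247.3∠144.7° V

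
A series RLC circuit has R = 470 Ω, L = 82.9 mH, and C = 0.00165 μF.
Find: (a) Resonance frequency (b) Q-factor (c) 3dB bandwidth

Step 1 — Resonance condition Im(Z)=0 gives ω₀ = 1/√(LC).
Step 2 — ω₀ = 1/√(0.0829·1.65e-09) = 8.55e+04 rad/s.
Step 3 — f₀ = ω₀/(2π) = 1.361e+04 Hz.
Step 4 — Series Q: Q = ω₀L/R = 8.55e+04·0.0829/470 = 15.08.
Step 5 — 3dB bandwidth: Δω = ω₀/Q = 5669 rad/s; BW = Δω/(2π) = 902.3 Hz.

(a) f₀ = 1.361e+04 Hz  (b) Q = 15.08  (c) BW = 902.3 Hz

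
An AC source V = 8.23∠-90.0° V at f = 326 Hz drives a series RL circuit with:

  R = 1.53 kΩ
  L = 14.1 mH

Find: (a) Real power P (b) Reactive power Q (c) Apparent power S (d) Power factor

Step 1 — Angular frequency: ω = 2π·f = 2π·326 = 2048 rad/s.
Step 2 — Component impedances:
  R: Z = R = 1530 Ω
  L: Z = jωL = j·2048·0.0141 = 0 + j28.88 Ω
Step 3 — Series combination: Z_total = R + L = 1530 + j28.88 Ω = 1530∠1.1° Ω.
Step 4 — Source phasor: V = 8.23∠-90.0° V = 0 - j8.23 V.
Step 5 — Current: I = V / Z = -0.0001015 - j0.005377 A = 0.005378∠-91.1° A.
Step 6 — Complex power: S = V·I* = 0.04425 + j0.0008354 VA.
Step 7 — Real power: P = Re(S) = 0.04425 W.
Step 8 — Reactive power: Q = Im(S) = 0.0008354 VAR.
Step 9 — Apparent power: |S| = 0.04426 VA.
Step 10 — Power factor: PF = P/|S| = 0.9998 (lagging).

(a) P = 0.04425 W  (b) Q = 0.0008354 VAR  (c) S = 0.04426 VA  (d) PF = 0.9998 (lagging)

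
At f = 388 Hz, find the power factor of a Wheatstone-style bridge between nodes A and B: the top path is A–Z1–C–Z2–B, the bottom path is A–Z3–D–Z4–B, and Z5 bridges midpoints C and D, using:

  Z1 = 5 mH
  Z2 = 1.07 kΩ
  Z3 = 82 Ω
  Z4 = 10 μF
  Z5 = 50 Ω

Step 1 — Angular frequency: ω = 2π·f = 2π·388 = 2438 rad/s.
Step 2 — Component impedances:
  Z1: Z = jωL = j·2438·0.005 = 0 + j12.19 Ω
  Z2: Z = R = 1070 Ω
  Z3: Z = R = 82 Ω
  Z4: Z = 1/(jωC) = -j/(ω·C) = 0 - j41.02 Ω
  Z5: Z = R = 50 Ω
Step 3 — Bridge requires nodal analysis (the Z5 bridge couples midpoints C and D, so the two paths cannot be reduced to a simple series/parallel combination). Setting node B to ground and injecting 1 A at node A, the 3-node admittance system at A, C, D solves to V_A = Z_AB = 32.29 - j33.87 Ω = 46.8∠-46.4° Ω.
Step 4 — Power factor: PF = cos(φ) = Re(Z)/|Z| = 32.29/46.8 = 0.69.
Step 5 — Type: Im(Z) = -33.87 ⇒ leading (phase φ = -46.4°).

PF = 0.69 (leading, φ = -46.4°)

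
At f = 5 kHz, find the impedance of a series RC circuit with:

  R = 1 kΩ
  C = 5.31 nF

Step 1 — Angular frequency: ω = 2π·f = 2π·5000 = 3.142e+04 rad/s.
Step 2 — Component impedances:
  R: Z = R = 1000 Ω
  C: Z = 1/(jωC) = -j/(ω·C) = 0 - j5995 Ω
Step 3 — Series combination: Z_total = R + C = 1000 - j5995 Ω = 6077∠-80.5° Ω.

Z = 1000 - j5995 Ω = 6077∠-80.5° Ω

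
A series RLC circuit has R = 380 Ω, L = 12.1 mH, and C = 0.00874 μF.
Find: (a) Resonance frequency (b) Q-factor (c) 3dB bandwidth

Step 1 — Resonance condition Im(Z)=0 gives ω₀ = 1/√(LC).
Step 2 — ω₀ = 1/√(0.0121·8.74e-09) = 9.724e+04 rad/s.
Step 3 — f₀ = ω₀/(2π) = 1.548e+04 Hz.
Step 4 — Series Q: Q = ω₀L/R = 9.724e+04·0.0121/380 = 3.096.
Step 5 — 3dB bandwidth: Δω = ω₀/Q = 3.14e+04 rad/s; BW = Δω/(2π) = 4998 Hz.

(a) f₀ = 1.548e+04 Hz  (b) Q = 3.096  (c) BW = 4998 Hz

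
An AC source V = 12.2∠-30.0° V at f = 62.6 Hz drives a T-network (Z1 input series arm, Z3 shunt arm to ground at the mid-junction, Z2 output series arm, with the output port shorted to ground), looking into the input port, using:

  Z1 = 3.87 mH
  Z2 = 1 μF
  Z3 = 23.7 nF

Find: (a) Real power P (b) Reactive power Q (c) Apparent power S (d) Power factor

Step 1 — Angular frequency: ω = 2π·f = 2π·62.6 = 393.3 rad/s.
Step 2 — Component impedances:
  Z1: Z = jωL = j·393.3·0.00387 = 0 + j1.522 Ω
  Z2: Z = 1/(jωC) = -j/(ω·C) = 0 - j2542 Ω
  Z3: Z = 1/(jωC) = -j/(ω·C) = 0 - j1.073e+05 Ω
Step 3 — With the output port shorted to ground, the output series arm Z2 runs from the junction to ground; the shunt arm Z3 also runs from the junction to ground. They appear in parallel: Z3 || Z2 = 0 - j2484 Ω.
Step 4 — Series with input arm Z1: Z_in = Z1 + (Z3 || Z2) = 0 - j2482 Ω = 2482∠-90.0° Ω.
Step 5 — Source phasor: V = 12.2∠-30.0° V = 10.57 - j6.1 V.
Step 6 — Current: I = V / Z = 0.002458 + j0.004257 A = 0.004915∠60.0° A.
Step 7 — Complex power: S = V·I* = 0 - j0.05997 VA.
Step 8 — Real power: P = Re(S) = 0 W.
Step 9 — Reactive power: Q = Im(S) = -0.05997 VAR.
Step 10 — Apparent power: |S| = 0.05997 VA.
Step 11 — Power factor: PF = P/|S| = 0 (leading).

(a) P = 0 W  (b) Q = -0.05997 VAR  (c) S = 0.05997 VA  (d) PF = 0 (leading)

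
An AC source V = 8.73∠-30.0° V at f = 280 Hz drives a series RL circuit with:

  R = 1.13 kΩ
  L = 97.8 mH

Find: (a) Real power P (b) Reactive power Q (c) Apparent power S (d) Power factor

Step 1 — Angular frequency: ω = 2π·f = 2π·280 = 1759 rad/s.
Step 2 — Component impedances:
  R: Z = R = 1130 Ω
  L: Z = jωL = j·1759·0.0978 = 0 + j172.1 Ω
Step 3 — Series combination: Z_total = R + L = 1130 + j172.1 Ω = 1143∠8.7° Ω.
Step 4 — Source phasor: V = 8.73∠-30.0° V = 7.56 - j4.365 V.
Step 5 — Current: I = V / Z = 0.005964 - j0.004771 A = 0.007638∠-38.7° A.
Step 6 — Complex power: S = V·I* = 0.06592 + j0.01004 VA.
Step 7 — Real power: P = Re(S) = 0.06592 W.
Step 8 — Reactive power: Q = Im(S) = 0.01004 VAR.
Step 9 — Apparent power: |S| = 0.06668 VA.
Step 10 — Power factor: PF = P/|S| = 0.9886 (lagging).

(a) P = 0.06592 W  (b) Q = 0.01004 VAR  (c) S = 0.06668 VA  (d) PF = 0.9886 (lagging)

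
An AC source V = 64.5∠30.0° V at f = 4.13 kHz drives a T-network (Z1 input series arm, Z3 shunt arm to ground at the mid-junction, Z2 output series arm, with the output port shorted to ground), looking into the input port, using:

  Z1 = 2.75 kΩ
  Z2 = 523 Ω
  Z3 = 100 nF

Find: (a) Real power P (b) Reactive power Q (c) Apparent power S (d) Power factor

Step 1 — Angular frequency: ω = 2π·f = 2π·4130 = 2.595e+04 rad/s.
Step 2 — Component impedances:
  Z1: Z = R = 2750 Ω
  Z2: Z = R = 523 Ω
  Z3: Z = 1/(jωC) = -j/(ω·C) = 0 - j385.4 Ω
Step 3 — With the output port shorted to ground, the output series arm Z2 runs from the junction to ground; the shunt arm Z3 also runs from the junction to ground. They appear in parallel: Z3 || Z2 = 184 - j249.8 Ω.
Step 4 — Series with input arm Z1: Z_in = Z1 + (Z3 || Z2) = 2934 - j249.8 Ω = 2945∠-4.9° Ω.
Step 5 — Source phasor: V = 64.5∠30.0° V = 55.86 + j32.25 V.
Step 6 — Current: I = V / Z = 0.01797 + j0.01252 A = 0.0219∠34.9° A.
Step 7 — Complex power: S = V·I* = 1.408 - j0.1198 VA.
Step 8 — Real power: P = Re(S) = 1.408 W.
Step 9 — Reactive power: Q = Im(S) = -0.1198 VAR.
Step 10 — Apparent power: |S| = 1.413 VA.
Step 11 — Power factor: PF = P/|S| = 0.9964 (leading).

(a) P = 1.408 W  (b) Q = -0.1198 VAR  (c) S = 1.413 VA  (d) PF = 0.9964 (leading)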